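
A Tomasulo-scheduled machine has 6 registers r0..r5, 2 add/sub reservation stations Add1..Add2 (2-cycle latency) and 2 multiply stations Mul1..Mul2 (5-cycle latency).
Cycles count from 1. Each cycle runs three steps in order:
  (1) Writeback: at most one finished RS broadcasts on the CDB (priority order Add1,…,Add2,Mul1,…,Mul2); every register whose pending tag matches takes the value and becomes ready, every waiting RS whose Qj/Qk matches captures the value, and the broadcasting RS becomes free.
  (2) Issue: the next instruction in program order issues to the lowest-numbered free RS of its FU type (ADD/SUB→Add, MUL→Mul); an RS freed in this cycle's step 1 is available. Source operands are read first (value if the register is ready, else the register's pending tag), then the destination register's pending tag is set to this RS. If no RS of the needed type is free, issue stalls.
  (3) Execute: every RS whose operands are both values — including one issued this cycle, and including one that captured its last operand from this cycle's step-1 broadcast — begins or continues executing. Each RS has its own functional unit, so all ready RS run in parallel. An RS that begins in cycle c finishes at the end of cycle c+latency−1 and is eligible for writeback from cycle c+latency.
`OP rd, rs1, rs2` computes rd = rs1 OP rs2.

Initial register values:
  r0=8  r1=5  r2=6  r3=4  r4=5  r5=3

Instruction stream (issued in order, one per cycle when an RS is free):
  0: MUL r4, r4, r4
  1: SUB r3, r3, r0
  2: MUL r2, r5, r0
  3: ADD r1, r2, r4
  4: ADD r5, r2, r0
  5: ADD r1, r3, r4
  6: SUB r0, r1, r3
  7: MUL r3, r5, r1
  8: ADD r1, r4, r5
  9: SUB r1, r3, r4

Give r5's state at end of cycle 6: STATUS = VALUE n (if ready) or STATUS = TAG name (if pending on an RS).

  c1: issue MUL r4<-Mul1  regs: r0:8,r1:5,r2:6,r3:4,r4:Mul1,r5:3
  c2: issue SUB r3<-Add1  regs: r0:8,r1:5,r2:6,r3:Add1,r4:Mul1,r5:3
  c3: issue MUL r2<-Mul2  regs: r0:8,r1:5,r2:Mul2,r3:Add1,r4:Mul1,r5:3
  c4: CDB Add1=-4; issue ADD r1<-Add1  regs: r0:8,r1:Add1,r2:Mul2,r3:-4,r4:Mul1,r5:3
  c5: issue ADD r5<-Add2  regs: r0:8,r1:Add1,r2:Mul2,r3:-4,r4:Mul1,r5:Add2
  c6: CDB Mul1=25; stall  regs: r0:8,r1:Add1,r2:Mul2,r3:-4,r4:25,r5:Add2

STATUS = TAG Add2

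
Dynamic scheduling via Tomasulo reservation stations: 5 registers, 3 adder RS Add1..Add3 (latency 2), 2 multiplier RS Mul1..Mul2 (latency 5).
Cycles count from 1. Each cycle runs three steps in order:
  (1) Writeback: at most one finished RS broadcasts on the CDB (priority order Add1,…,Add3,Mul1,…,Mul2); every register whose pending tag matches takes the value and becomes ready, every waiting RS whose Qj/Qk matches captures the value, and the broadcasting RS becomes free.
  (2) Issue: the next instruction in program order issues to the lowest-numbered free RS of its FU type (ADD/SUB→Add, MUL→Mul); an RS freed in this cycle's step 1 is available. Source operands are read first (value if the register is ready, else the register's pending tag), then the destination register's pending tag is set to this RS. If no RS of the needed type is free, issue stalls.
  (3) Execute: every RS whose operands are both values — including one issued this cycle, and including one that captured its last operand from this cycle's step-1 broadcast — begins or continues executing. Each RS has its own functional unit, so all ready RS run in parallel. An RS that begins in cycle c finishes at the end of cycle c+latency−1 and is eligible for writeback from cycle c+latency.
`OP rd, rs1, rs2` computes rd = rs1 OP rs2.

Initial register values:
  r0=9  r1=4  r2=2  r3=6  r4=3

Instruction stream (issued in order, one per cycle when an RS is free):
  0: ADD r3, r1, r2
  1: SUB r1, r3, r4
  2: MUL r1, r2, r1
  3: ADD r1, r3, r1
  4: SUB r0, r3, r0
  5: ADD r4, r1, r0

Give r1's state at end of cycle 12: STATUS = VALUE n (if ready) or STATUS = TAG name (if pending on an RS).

STATUS = VALUE 12

  c1: issue ADD r3<-Add1  regs: r0:9,r1:4,r2:2,r3:Add1,r4:3
  c2: issue SUB r1<-Add2  regs: r0:9,r1:Add2,r2:2,r3:Add1,r4:3
  c3: CDB Add1=6; issue MUL r1<-Mul1  regs: r0:9,r1:Mul1,r2:2,r3:6,r4:3
  c4: issue ADD r1<-Add1  regs: r0:9,r1:Add1,r2:2,r3:6,r4:3
  c5: CDB Add2=3; issue SUB r0<-Add2  regs: r0:Add2,r1:Add1,r2:2,r3:6,r4:3
  c6: issue ADD r4<-Add3  regs: r0:Add2,r1:Add1,r2:2,r3:6,r4:Add3
  c7: CDB Add2=-3  regs: r0:-3,r1:Add1,r2:2,r3:6,r4:Add3
  c8: -  regs: r0:-3,r1:Add1,r2:2,r3:6,r4:Add3
  c9: -  regs: r0:-3,r1:Add1,r2:2,r3:6,r4:Add3
  c10: CDB Mul1=6  regs: r0:-3,r1:Add1,r2:2,r3:6,r4:Add3
  c11: -  regs: r0:-3,r1:Add1,r2:2,r3:6,r4:Add3
  c12: CDB Add1=12  regs: r0:-3,r1:12,r2:2,r3:6,r4:Add3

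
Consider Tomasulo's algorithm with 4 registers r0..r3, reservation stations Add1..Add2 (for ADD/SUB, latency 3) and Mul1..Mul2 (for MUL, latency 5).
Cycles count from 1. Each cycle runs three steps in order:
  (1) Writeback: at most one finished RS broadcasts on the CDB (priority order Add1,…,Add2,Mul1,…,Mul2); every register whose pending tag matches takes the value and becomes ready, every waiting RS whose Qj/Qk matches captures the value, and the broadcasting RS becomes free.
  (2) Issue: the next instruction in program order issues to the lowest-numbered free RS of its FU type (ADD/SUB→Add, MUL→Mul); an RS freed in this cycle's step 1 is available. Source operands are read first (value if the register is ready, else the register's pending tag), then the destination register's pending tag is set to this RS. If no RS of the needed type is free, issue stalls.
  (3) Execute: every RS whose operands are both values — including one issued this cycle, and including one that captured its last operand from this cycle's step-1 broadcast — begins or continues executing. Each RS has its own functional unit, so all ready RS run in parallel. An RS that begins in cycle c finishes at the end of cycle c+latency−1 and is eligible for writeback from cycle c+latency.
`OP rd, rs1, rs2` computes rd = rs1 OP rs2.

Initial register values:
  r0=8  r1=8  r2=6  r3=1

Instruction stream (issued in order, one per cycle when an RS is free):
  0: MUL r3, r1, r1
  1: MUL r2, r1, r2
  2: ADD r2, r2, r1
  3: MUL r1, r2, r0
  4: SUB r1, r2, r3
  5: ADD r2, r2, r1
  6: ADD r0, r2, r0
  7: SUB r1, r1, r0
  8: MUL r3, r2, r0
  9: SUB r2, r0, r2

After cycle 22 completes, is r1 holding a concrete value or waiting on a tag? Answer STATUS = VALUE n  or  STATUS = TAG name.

cycle 1: issue MUL r3<-Mul1 // r0:8,r1:8,r2:6,r3:Mul1
cycle 2: issue MUL r2<-Mul2 // r0:8,r1:8,r2:Mul2,r3:Mul1
cycle 3: issue ADD r2<-Add1 // r0:8,r1:8,r2:Add1,r3:Mul1
cycle 4: stall // r0:8,r1:8,r2:Add1,r3:Mul1
cycle 5: stall // r0:8,r1:8,r2:Add1,r3:Mul1
cycle 6: CDB Mul1=64; issue MUL r1<-Mul1 // r0:8,r1:Mul1,r2:Add1,r3:64
cycle 7: CDB Mul2=48; issue SUB r1<-Add2 // r0:8,r1:Add2,r2:Add1,r3:64
cycle 8: stall // r0:8,r1:Add2,r2:Add1,r3:64
cycle 9: stall // r0:8,r1:Add2,r2:Add1,r3:64
cycle 10: CDB Add1=56; issue ADD r2<-Add1 // r0:8,r1:Add2,r2:Add1,r3:64
cycle 11: stall // r0:8,r1:Add2,r2:Add1,r3:64
cycle 12: stall // r0:8,r1:Add2,r2:Add1,r3:64
cycle 13: CDB Add2=-8; issue ADD r0<-Add2 // r0:Add2,r1:-8,r2:Add1,r3:64
cycle 14: stall // r0:Add2,r1:-8,r2:Add1,r3:64
cycle 15: CDB Mul1=448; stall // r0:Add2,r1:-8,r2:Add1,r3:64
cycle 16: CDB Add1=48; issue SUB r1<-Add1 // r0:Add2,r1:Add1,r2:48,r3:64
cycle 17: issue MUL r3<-Mul1 // r0:Add2,r1:Add1,r2:48,r3:Mul1
cycle 18: stall // r0:Add2,r1:Add1,r2:48,r3:Mul1
cycle 19: CDB Add2=56; issue SUB r2<-Add2 // r0:56,r1:Add1,r2:Add2,r3:Mul1
cycle 20: - // r0:56,r1:Add1,r2:Add2,r3:Mul1
cycle 21: - // r0:56,r1:Add1,r2:Add2,r3:Mul1
cycle 22: CDB Add1=-64 // r0:56,r1:-64,r2:Add2,r3:Mul1

STATUS = VALUE -64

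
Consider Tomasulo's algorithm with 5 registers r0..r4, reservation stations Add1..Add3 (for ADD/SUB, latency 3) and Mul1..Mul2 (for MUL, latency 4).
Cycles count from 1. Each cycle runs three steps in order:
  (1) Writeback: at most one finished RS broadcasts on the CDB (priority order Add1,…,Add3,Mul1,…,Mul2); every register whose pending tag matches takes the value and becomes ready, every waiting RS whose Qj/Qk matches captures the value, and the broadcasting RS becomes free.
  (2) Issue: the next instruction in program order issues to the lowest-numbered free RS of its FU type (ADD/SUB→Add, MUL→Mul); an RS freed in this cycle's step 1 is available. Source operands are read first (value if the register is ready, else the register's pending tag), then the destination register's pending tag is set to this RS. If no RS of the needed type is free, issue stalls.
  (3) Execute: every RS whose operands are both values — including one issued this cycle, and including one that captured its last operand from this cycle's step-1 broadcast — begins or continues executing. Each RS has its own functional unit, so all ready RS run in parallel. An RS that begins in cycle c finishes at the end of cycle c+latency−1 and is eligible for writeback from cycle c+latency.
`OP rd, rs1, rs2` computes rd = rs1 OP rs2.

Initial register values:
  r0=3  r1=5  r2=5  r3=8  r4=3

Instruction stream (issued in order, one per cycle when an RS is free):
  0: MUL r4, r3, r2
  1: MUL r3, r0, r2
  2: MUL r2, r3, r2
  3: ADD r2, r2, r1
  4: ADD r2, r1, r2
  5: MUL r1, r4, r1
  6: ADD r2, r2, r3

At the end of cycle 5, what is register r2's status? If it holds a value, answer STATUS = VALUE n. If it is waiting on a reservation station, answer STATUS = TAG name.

STATUS = TAG Mul1

  c1: issue MUL r4<-Mul1  regs: r0:3,r1:5,r2:5,r3:8,r4:Mul1
  c2: issue MUL r3<-Mul2  regs: r0:3,r1:5,r2:5,r3:Mul2,r4:Mul1
  c3: stall  regs: r0:3,r1:5,r2:5,r3:Mul2,r4:Mul1
  c4: stall  regs: r0:3,r1:5,r2:5,r3:Mul2,r4:Mul1
  c5: CDB Mul1=40; issue MUL r2<-Mul1  regs: r0:3,r1:5,r2:Mul1,r3:Mul2,r4:40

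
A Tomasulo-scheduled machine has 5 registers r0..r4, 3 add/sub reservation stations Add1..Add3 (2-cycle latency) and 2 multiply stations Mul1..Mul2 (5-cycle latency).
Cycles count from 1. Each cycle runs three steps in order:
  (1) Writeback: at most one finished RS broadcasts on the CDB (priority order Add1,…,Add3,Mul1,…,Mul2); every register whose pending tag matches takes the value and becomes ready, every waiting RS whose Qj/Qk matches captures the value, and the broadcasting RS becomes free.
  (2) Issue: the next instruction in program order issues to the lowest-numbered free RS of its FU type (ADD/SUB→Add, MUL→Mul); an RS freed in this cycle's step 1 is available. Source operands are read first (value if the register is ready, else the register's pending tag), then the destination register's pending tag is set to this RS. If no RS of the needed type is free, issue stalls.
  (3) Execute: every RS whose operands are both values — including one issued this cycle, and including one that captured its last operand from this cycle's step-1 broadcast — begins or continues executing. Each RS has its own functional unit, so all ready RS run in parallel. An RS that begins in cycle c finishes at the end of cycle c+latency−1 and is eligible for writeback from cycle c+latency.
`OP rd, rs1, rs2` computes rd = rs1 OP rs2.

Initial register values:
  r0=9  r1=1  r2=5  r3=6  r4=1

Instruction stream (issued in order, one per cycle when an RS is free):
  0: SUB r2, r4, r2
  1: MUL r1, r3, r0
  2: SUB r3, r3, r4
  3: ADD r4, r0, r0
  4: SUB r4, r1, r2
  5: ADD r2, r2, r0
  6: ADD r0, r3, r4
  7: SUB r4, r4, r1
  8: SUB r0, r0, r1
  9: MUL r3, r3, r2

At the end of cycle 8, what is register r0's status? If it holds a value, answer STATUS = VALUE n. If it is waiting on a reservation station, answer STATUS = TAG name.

  c1: issue SUB r2<-Add1  regs: r0:9,r1:1,r2:Add1,r3:6,r4:1
  c2: issue MUL r1<-Mul1  regs: r0:9,r1:Mul1,r2:Add1,r3:6,r4:1
  c3: CDB Add1=-4; issue SUB r3<-Add1  regs: r0:9,r1:Mul1,r2:-4,r3:Add1,r4:1
  c4: issue ADD r4<-Add2  regs: r0:9,r1:Mul1,r2:-4,r3:Add1,r4:Add2
  c5: CDB Add1=5; issue SUB r4<-Add1  regs: r0:9,r1:Mul1,r2:-4,r3:5,r4:Add1
  c6: CDB Add2=18; issue ADD r2<-Add2  regs: r0:9,r1:Mul1,r2:Add2,r3:5,r4:Add1
  c7: CDB Mul1=54; issue ADD r0<-Add3  regs: r0:Add3,r1:54,r2:Add2,r3:5,r4:Add1
  c8: CDB Add2=5; issue SUB r4<-Add2  regs: r0:Add3,r1:54,r2:5,r3:5,r4:Add2

STATUS = TAG Add3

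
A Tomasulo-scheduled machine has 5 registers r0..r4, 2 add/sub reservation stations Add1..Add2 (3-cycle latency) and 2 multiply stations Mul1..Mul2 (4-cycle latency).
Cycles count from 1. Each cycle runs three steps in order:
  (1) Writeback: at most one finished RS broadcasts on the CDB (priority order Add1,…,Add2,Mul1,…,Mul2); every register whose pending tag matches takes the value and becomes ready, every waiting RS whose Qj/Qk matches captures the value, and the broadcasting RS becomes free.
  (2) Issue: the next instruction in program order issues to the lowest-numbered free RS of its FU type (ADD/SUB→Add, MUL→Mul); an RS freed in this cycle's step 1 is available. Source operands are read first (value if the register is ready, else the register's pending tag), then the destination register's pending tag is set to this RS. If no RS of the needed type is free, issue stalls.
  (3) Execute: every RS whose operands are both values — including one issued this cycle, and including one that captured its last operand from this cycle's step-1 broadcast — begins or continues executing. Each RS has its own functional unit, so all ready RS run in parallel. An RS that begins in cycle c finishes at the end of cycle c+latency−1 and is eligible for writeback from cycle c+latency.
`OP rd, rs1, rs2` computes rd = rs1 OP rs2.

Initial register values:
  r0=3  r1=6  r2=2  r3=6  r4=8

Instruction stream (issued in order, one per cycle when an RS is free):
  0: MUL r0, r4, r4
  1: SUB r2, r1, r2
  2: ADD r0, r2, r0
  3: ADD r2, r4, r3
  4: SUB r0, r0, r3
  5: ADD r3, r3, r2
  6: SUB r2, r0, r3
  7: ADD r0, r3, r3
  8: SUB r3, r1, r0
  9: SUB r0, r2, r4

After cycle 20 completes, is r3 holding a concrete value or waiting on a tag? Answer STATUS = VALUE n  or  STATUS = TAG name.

STATUS = VALUE -34

  c1: issue MUL r0<-Mul1  regs: r0:Mul1,r1:6,r2:2,r3:6,r4:8
  c2: issue SUB r2<-Add1  regs: r0:Mul1,r1:6,r2:Add1,r3:6,r4:8
  c3: issue ADD r0<-Add2  regs: r0:Add2,r1:6,r2:Add1,r3:6,r4:8
  c4: stall  regs: r0:Add2,r1:6,r2:Add1,r3:6,r4:8
  c5: CDB Add1=4; issue ADD r2<-Add1  regs: r0:Add2,r1:6,r2:Add1,r3:6,r4:8
  c6: CDB Mul1=64; stall  regs: r0:Add2,r1:6,r2:Add1,r3:6,r4:8
  c7: stall  regs: r0:Add2,r1:6,r2:Add1,r3:6,r4:8
  c8: CDB Add1=14; issue SUB r0<-Add1  regs: r0:Add1,r1:6,r2:14,r3:6,r4:8
  c9: CDB Add2=68; issue ADD r3<-Add2  regs: r0:Add1,r1:6,r2:14,r3:Add2,r4:8
  c10: stall  regs: r0:Add1,r1:6,r2:14,r3:Add2,r4:8
  c11: stall  regs: r0:Add1,r1:6,r2:14,r3:Add2,r4:8
  c12: CDB Add1=62; issue SUB r2<-Add1  regs: r0:62,r1:6,r2:Add1,r3:Add2,r4:8
  c13: CDB Add2=20; issue ADD r0<-Add2  regs: r0:Add2,r1:6,r2:Add1,r3:20,r4:8
  c14: stall  regs: r0:Add2,r1:6,r2:Add1,r3:20,r4:8
  c15: stall  regs: r0:Add2,r1:6,r2:Add1,r3:20,r4:8
  c16: CDB Add1=42; issue SUB r3<-Add1  regs: r0:Add2,r1:6,r2:42,r3:Add1,r4:8
  c17: CDB Add2=40; issue SUB r0<-Add2  regs: r0:Add2,r1:6,r2:42,r3:Add1,r4:8
  c18: -  regs: r0:Add2,r1:6,r2:42,r3:Add1,r4:8
  c19: -  regs: r0:Add2,r1:6,r2:42,r3:Add1,r4:8
  c20: CDB Add1=-34  regs: r0:Add2,r1:6,r2:42,r3:-34,r4:8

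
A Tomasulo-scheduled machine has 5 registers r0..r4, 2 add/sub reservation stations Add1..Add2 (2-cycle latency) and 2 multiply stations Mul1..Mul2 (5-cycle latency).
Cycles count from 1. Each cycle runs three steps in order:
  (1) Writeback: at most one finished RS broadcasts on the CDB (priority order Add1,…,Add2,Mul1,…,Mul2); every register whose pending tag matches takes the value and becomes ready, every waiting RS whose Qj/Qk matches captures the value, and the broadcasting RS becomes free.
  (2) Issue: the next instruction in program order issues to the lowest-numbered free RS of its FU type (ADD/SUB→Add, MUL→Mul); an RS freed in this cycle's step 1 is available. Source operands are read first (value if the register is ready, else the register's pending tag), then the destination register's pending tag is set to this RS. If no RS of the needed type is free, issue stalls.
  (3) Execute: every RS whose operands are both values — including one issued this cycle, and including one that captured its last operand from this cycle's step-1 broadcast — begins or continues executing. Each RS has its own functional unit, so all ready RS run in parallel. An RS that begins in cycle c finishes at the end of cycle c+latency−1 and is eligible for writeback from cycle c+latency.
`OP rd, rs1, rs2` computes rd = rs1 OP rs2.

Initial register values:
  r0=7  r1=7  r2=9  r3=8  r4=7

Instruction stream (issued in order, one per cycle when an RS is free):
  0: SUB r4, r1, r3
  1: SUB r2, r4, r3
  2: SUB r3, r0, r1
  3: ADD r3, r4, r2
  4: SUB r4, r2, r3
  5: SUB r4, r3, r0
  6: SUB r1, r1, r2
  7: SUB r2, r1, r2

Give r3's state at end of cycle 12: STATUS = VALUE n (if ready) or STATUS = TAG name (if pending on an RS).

  c1: issue SUB r4<-Add1  regs: r0:7,r1:7,r2:9,r3:8,r4:Add1
  c2: issue SUB r2<-Add2  regs: r0:7,r1:7,r2:Add2,r3:8,r4:Add1
  c3: CDB Add1=-1; issue SUB r3<-Add1  regs: r0:7,r1:7,r2:Add2,r3:Add1,r4:-1
  c4: stall  regs: r0:7,r1:7,r2:Add2,r3:Add1,r4:-1
  c5: CDB Add1=0; issue ADD r3<-Add1  regs: r0:7,r1:7,r2:Add2,r3:Add1,r4:-1
  c6: CDB Add2=-9; issue SUB r4<-Add2  regs: r0:7,r1:7,r2:-9,r3:Add1,r4:Add2
  c7: stall  regs: r0:7,r1:7,r2:-9,r3:Add1,r4:Add2
  c8: CDB Add1=-10; issue SUB r4<-Add1  regs: r0:7,r1:7,r2:-9,r3:-10,r4:Add1
  c9: stall  regs: r0:7,r1:7,r2:-9,r3:-10,r4:Add1
  c10: CDB Add1=-17; issue SUB r1<-Add1  regs: r0:7,r1:Add1,r2:-9,r3:-10,r4:-17
  c11: CDB Add2=1; issue SUB r2<-Add2  regs: r0:7,r1:Add1,r2:Add2,r3:-10,r4:-17
  c12: CDB Add1=16  regs: r0:7,r1:16,r2:Add2,r3:-10,r4:-17

STATUS = VALUE -10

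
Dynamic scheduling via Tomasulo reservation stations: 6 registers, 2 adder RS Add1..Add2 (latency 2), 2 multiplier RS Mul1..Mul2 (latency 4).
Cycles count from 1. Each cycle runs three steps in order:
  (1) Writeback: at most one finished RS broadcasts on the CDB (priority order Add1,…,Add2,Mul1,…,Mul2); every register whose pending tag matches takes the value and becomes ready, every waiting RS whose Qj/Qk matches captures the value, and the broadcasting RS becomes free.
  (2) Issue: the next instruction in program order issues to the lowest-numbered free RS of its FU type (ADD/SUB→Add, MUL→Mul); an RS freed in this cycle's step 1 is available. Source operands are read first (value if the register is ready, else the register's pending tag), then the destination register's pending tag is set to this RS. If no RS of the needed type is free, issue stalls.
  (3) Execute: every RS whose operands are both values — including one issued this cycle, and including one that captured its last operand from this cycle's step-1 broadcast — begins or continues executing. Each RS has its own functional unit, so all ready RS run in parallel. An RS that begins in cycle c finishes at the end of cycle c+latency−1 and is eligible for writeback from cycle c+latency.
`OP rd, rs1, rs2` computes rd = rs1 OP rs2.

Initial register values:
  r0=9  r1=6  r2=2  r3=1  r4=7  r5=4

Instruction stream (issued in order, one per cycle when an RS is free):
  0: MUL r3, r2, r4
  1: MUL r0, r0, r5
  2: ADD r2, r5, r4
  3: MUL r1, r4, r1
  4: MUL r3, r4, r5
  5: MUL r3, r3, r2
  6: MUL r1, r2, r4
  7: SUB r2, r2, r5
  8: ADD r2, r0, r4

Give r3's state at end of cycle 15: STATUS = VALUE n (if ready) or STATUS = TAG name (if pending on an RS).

cycle 1: issue MUL r3<-Mul1 // r0:9,r1:6,r2:2,r3:Mul1,r4:7,r5:4
cycle 2: issue MUL r0<-Mul2 // r0:Mul2,r1:6,r2:2,r3:Mul1,r4:7,r5:4
cycle 3: issue ADD r2<-Add1 // r0:Mul2,r1:6,r2:Add1,r3:Mul1,r4:7,r5:4
cycle 4: stall // r0:Mul2,r1:6,r2:Add1,r3:Mul1,r4:7,r5:4
cycle 5: CDB Add1=11; stall // r0:Mul2,r1:6,r2:11,r3:Mul1,r4:7,r5:4
cycle 6: CDB Mul1=14; issue MUL r1<-Mul1 // r0:Mul2,r1:Mul1,r2:11,r3:14,r4:7,r5:4
cycle 7: CDB Mul2=36; issue MUL r3<-Mul2 // r0:36,r1:Mul1,r2:11,r3:Mul2,r4:7,r5:4
cycle 8: stall // r0:36,r1:Mul1,r2:11,r3:Mul2,r4:7,r5:4
cycle 9: stall // r0:36,r1:Mul1,r2:11,r3:Mul2,r4:7,r5:4
cycle 10: CDB Mul1=42; issue MUL r3<-Mul1 // r0:36,r1:42,r2:11,r3:Mul1,r4:7,r5:4
cycle 11: CDB Mul2=28; issue MUL r1<-Mul2 // r0:36,r1:Mul2,r2:11,r3:Mul1,r4:7,r5:4
cycle 12: issue SUB r2<-Add1 // r0:36,r1:Mul2,r2:Add1,r3:Mul1,r4:7,r5:4
cycle 13: issue ADD r2<-Add2 // r0:36,r1:Mul2,r2:Add2,r3:Mul1,r4:7,r5:4
cycle 14: CDB Add1=7 // r0:36,r1:Mul2,r2:Add2,r3:Mul1,r4:7,r5:4
cycle 15: CDB Add2=43 // r0:36,r1:Mul2,r2:43,r3:Mul1,r4:7,r5:4

STATUS = TAG Mul1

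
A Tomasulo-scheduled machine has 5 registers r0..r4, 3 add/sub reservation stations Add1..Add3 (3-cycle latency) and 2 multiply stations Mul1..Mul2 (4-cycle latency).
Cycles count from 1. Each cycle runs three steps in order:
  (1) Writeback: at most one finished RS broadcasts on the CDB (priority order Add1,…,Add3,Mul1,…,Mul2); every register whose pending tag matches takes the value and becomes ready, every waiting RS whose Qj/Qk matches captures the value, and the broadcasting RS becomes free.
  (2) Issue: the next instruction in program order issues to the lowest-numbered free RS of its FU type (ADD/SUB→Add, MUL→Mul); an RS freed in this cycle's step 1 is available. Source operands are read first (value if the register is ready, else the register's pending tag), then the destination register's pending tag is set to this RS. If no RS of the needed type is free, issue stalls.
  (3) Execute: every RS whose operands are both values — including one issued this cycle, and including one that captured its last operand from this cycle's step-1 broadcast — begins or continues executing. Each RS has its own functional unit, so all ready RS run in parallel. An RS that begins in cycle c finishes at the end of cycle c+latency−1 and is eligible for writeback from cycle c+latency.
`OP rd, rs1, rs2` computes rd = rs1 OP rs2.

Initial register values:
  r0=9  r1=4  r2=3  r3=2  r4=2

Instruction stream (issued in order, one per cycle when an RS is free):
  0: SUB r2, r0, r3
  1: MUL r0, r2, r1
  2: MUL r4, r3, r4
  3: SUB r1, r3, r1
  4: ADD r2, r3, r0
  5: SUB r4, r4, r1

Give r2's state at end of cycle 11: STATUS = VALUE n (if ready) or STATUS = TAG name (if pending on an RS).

STATUS = VALUE 30

c1: issue SUB r2<-Add1 | r0:9,r1:4,r2:Add1,r3:2,r4:2
c2: issue MUL r0<-Mul1 | r0:Mul1,r1:4,r2:Add1,r3:2,r4:2
c3: issue MUL r4<-Mul2 | r0:Mul1,r1:4,r2:Add1,r3:2,r4:Mul2
c4: CDB Add1=7; issue SUB r1<-Add1 | r0:Mul1,r1:Add1,r2:7,r3:2,r4:Mul2
c5: issue ADD r2<-Add2 | r0:Mul1,r1:Add1,r2:Add2,r3:2,r4:Mul2
c6: issue SUB r4<-Add3 | r0:Mul1,r1:Add1,r2:Add2,r3:2,r4:Add3
c7: CDB Add1=-2 | r0:Mul1,r1:-2,r2:Add2,r3:2,r4:Add3
c8: CDB Mul1=28 | r0:28,r1:-2,r2:Add2,r3:2,r4:Add3
c9: CDB Mul2=4 | r0:28,r1:-2,r2:Add2,r3:2,r4:Add3
c10: - | r0:28,r1:-2,r2:Add2,r3:2,r4:Add3
c11: CDB Add2=30 | r0:28,r1:-2,r2:30,r3:2,r4:Add3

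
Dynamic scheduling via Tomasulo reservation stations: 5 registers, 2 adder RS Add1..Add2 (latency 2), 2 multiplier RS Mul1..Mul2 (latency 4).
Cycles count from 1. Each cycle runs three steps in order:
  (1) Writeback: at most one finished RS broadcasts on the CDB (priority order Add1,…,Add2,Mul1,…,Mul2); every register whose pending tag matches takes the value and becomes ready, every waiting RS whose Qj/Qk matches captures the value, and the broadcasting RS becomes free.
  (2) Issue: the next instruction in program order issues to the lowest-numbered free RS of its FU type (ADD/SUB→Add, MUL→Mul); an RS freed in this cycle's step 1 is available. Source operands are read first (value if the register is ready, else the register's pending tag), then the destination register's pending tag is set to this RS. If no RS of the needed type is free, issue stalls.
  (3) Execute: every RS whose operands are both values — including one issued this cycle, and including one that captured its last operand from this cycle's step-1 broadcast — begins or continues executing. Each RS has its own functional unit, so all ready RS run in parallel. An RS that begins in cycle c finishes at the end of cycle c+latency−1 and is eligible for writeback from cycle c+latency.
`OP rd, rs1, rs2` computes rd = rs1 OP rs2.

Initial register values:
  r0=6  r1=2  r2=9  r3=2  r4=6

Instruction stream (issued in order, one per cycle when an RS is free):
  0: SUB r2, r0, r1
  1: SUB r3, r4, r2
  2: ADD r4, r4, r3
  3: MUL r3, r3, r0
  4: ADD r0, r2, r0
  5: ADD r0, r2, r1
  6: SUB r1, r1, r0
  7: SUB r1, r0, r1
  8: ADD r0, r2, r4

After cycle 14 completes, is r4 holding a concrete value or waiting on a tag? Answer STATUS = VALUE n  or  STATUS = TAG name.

c1: issue SUB r2<-Add1 | r0:6,r1:2,r2:Add1,r3:2,r4:6
c2: issue SUB r3<-Add2 | r0:6,r1:2,r2:Add1,r3:Add2,r4:6
c3: CDB Add1=4; issue ADD r4<-Add1 | r0:6,r1:2,r2:4,r3:Add2,r4:Add1
c4: issue MUL r3<-Mul1 | r0:6,r1:2,r2:4,r3:Mul1,r4:Add1
c5: CDB Add2=2; issue ADD r0<-Add2 | r0:Add2,r1:2,r2:4,r3:Mul1,r4:Add1
c6: stall | r0:Add2,r1:2,r2:4,r3:Mul1,r4:Add1
c7: CDB Add1=8; issue ADD r0<-Add1 | r0:Add1,r1:2,r2:4,r3:Mul1,r4:8
c8: CDB Add2=10; issue SUB r1<-Add2 | r0:Add1,r1:Add2,r2:4,r3:Mul1,r4:8
c9: CDB Add1=6; issue SUB r1<-Add1 | r0:6,r1:Add1,r2:4,r3:Mul1,r4:8
c10: CDB Mul1=12; stall | r0:6,r1:Add1,r2:4,r3:12,r4:8
c11: CDB Add2=-4; issue ADD r0<-Add2 | r0:Add2,r1:Add1,r2:4,r3:12,r4:8
c12: - | r0:Add2,r1:Add1,r2:4,r3:12,r4:8
c13: CDB Add1=10 | r0:Add2,r1:10,r2:4,r3:12,r4:8
c14: CDB Add2=12 | r0:12,r1:10,r2:4,r3:12,r4:8

STATUS = VALUE 8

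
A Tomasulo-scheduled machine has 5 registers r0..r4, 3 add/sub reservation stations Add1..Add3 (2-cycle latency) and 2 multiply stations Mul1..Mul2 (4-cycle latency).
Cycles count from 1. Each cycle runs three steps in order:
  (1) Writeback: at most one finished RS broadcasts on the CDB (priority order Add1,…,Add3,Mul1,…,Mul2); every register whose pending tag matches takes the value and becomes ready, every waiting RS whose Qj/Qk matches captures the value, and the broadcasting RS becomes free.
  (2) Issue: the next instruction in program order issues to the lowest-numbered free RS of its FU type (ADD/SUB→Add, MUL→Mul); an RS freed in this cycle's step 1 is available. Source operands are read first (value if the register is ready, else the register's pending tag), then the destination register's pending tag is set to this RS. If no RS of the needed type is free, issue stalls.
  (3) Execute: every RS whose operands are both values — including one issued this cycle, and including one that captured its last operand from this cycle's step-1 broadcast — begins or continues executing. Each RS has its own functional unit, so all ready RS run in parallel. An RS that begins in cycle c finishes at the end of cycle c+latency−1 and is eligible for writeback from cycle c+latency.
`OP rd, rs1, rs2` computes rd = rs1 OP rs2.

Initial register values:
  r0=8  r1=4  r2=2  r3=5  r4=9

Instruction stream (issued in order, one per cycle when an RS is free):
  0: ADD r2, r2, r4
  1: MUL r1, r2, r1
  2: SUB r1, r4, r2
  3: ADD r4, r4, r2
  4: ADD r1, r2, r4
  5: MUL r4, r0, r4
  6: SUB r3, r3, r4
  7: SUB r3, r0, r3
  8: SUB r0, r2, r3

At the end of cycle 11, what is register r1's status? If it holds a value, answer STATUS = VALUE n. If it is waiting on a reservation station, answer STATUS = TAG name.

STATUS = VALUE 31

  c1: issue ADD r2<-Add1  regs: r0:8,r1:4,r2:Add1,r3:5,r4:9
  c2: issue MUL r1<-Mul1  regs: r0:8,r1:Mul1,r2:Add1,r3:5,r4:9
  c3: CDB Add1=11; issue SUB r1<-Add1  regs: r0:8,r1:Add1,r2:11,r3:5,r4:9
  c4: issue ADD r4<-Add2  regs: r0:8,r1:Add1,r2:11,r3:5,r4:Add2
  c5: CDB Add1=-2; issue ADD r1<-Add1  regs: r0:8,r1:Add1,r2:11,r3:5,r4:Add2
  c6: CDB Add2=20; issue MUL r4<-Mul2  regs: r0:8,r1:Add1,r2:11,r3:5,r4:Mul2
  c7: CDB Mul1=44; issue SUB r3<-Add2  regs: r0:8,r1:Add1,r2:11,r3:Add2,r4:Mul2
  c8: CDB Add1=31; issue SUB r3<-Add1  regs: r0:8,r1:31,r2:11,r3:Add1,r4:Mul2
  c9: issue SUB r0<-Add3  regs: r0:Add3,r1:31,r2:11,r3:Add1,r4:Mul2
  c10: CDB Mul2=160  regs: r0:Add3,r1:31,r2:11,r3:Add1,r4:160
  c11: -  regs: r0:Add3,r1:31,r2:11,r3:Add1,r4:160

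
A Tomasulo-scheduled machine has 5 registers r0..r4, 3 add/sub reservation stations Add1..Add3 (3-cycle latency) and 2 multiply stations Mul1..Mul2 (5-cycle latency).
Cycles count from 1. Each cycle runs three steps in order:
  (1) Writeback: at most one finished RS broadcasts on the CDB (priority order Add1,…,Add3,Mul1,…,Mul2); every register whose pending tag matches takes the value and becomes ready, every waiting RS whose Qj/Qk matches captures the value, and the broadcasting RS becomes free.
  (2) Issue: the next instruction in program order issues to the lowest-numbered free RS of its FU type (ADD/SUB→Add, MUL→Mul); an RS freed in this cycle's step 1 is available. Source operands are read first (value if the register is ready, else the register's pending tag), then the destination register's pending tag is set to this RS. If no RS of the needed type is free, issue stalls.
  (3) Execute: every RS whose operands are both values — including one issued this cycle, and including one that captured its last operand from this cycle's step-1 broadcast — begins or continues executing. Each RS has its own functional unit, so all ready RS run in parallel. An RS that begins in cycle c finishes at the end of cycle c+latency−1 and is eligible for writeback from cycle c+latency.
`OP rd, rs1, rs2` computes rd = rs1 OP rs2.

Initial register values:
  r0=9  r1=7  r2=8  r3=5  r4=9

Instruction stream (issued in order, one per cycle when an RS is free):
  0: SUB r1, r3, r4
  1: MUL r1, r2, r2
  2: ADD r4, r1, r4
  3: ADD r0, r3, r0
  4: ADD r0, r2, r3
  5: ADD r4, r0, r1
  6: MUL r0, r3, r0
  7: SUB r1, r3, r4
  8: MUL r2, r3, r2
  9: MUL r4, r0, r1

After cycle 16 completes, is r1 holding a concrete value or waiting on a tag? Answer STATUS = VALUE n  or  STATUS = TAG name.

STATUS = VALUE -72

cycle 1: issue SUB r1<-Add1 // r0:9,r1:Add1,r2:8,r3:5,r4:9
cycle 2: issue MUL r1<-Mul1 // r0:9,r1:Mul1,r2:8,r3:5,r4:9
cycle 3: issue ADD r4<-Add2 // r0:9,r1:Mul1,r2:8,r3:5,r4:Add2
cycle 4: CDB Add1=-4; issue ADD r0<-Add1 // r0:Add1,r1:Mul1,r2:8,r3:5,r4:Add2
cycle 5: issue ADD r0<-Add3 // r0:Add3,r1:Mul1,r2:8,r3:5,r4:Add2
cycle 6: stall // r0:Add3,r1:Mul1,r2:8,r3:5,r4:Add2
cycle 7: CDB Add1=14; issue ADD r4<-Add1 // r0:Add3,r1:Mul1,r2:8,r3:5,r4:Add1
cycle 8: CDB Add3=13; issue MUL r0<-Mul2 // r0:Mul2,r1:Mul1,r2:8,r3:5,r4:Add1
cycle 9: CDB Mul1=64; issue SUB r1<-Add3 // r0:Mul2,r1:Add3,r2:8,r3:5,r4:Add1
cycle 10: issue MUL r2<-Mul1 // r0:Mul2,r1:Add3,r2:Mul1,r3:5,r4:Add1
cycle 11: stall // r0:Mul2,r1:Add3,r2:Mul1,r3:5,r4:Add1
cycle 12: CDB Add1=77; stall // r0:Mul2,r1:Add3,r2:Mul1,r3:5,r4:77
cycle 13: CDB Add2=73; stall // r0:Mul2,r1:Add3,r2:Mul1,r3:5,r4:77
cycle 14: CDB Mul2=65; issue MUL r4<-Mul2 // r0:65,r1:Add3,r2:Mul1,r3:5,r4:Mul2
cycle 15: CDB Add3=-72 // r0:65,r1:-72,r2:Mul1,r3:5,r4:Mul2
cycle 16: CDB Mul1=40 // r0:65,r1:-72,r2:40,r3:5,r4:Mul2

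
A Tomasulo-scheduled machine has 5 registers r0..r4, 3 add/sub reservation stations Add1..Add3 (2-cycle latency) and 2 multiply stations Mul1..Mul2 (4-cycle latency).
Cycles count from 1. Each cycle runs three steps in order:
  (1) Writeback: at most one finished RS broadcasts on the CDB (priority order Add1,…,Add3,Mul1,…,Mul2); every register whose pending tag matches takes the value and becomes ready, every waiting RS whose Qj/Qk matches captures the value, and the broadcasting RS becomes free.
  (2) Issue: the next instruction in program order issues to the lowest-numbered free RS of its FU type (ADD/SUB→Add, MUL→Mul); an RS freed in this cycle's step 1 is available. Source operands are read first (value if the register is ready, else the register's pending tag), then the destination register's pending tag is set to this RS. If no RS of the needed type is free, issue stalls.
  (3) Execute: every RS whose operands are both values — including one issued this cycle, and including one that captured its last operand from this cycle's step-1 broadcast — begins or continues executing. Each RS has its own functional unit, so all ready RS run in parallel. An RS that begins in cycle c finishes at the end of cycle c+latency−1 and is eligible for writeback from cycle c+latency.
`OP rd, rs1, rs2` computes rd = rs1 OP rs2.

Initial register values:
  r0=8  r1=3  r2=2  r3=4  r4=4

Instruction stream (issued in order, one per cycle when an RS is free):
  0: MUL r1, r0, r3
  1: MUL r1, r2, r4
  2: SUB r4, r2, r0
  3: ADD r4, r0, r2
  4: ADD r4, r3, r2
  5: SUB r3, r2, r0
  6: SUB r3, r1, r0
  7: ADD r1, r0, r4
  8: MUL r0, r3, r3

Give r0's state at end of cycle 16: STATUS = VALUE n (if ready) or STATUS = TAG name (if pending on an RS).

cycle 1: issue MUL r1<-Mul1 // r0:8,r1:Mul1,r2:2,r3:4,r4:4
cycle 2: issue MUL r1<-Mul2 // r0:8,r1:Mul2,r2:2,r3:4,r4:4
cycle 3: issue SUB r4<-Add1 // r0:8,r1:Mul2,r2:2,r3:4,r4:Add1
cycle 4: issue ADD r4<-Add2 // r0:8,r1:Mul2,r2:2,r3:4,r4:Add2
cycle 5: CDB Add1=-6; issue ADD r4<-Add1 // r0:8,r1:Mul2,r2:2,r3:4,r4:Add1
cycle 6: CDB Add2=10; issue SUB r3<-Add2 // r0:8,r1:Mul2,r2:2,r3:Add2,r4:Add1
cycle 7: CDB Add1=6; issue SUB r3<-Add1 // r0:8,r1:Mul2,r2:2,r3:Add1,r4:6
cycle 8: CDB Add2=-6; issue ADD r1<-Add2 // r0:8,r1:Add2,r2:2,r3:Add1,r4:6
cycle 9: CDB Mul1=32; issue MUL r0<-Mul1 // r0:Mul1,r1:Add2,r2:2,r3:Add1,r4:6
cycle 10: CDB Add2=14 // r0:Mul1,r1:14,r2:2,r3:Add1,r4:6
cycle 11: CDB Mul2=8 // r0:Mul1,r1:14,r2:2,r3:Add1,r4:6
cycle 12: - // r0:Mul1,r1:14,r2:2,r3:Add1,r4:6
cycle 13: CDB Add1=0 // r0:Mul1,r1:14,r2:2,r3:0,r4:6
cycle 14: - // r0:Mul1,r1:14,r2:2,r3:0,r4:6
cycle 15: - // r0:Mul1,r1:14,r2:2,r3:0,r4:6
cycle 16: - // r0:Mul1,r1:14,r2:2,r3:0,r4:6

STATUS = TAG Mul1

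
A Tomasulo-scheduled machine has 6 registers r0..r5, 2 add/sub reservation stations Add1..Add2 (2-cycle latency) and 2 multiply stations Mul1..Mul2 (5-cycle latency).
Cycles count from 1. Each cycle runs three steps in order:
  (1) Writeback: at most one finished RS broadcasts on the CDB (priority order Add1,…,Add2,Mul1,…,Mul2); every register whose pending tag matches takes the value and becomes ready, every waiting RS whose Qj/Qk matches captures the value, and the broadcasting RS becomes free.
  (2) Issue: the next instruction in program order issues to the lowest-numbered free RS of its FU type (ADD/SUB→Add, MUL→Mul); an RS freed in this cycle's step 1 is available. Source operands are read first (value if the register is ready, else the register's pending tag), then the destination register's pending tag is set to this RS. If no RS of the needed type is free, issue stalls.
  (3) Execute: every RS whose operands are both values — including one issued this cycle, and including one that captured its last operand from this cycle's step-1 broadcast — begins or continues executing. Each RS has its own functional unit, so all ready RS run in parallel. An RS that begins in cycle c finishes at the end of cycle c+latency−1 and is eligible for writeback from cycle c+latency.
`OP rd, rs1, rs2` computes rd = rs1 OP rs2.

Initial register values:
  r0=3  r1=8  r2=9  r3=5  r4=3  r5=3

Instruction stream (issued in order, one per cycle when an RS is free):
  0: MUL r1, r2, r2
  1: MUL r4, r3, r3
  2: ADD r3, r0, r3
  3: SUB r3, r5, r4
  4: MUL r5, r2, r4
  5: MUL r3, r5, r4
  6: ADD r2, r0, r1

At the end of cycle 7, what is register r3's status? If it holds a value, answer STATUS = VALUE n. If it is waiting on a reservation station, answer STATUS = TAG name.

cycle 1: issue MUL r1<-Mul1 // r0:3,r1:Mul1,r2:9,r3:5,r4:3,r5:3
cycle 2: issue MUL r4<-Mul2 // r0:3,r1:Mul1,r2:9,r3:5,r4:Mul2,r5:3
cycle 3: issue ADD r3<-Add1 // r0:3,r1:Mul1,r2:9,r3:Add1,r4:Mul2,r5:3
cycle 4: issue SUB r3<-Add2 // r0:3,r1:Mul1,r2:9,r3:Add2,r4:Mul2,r5:3
cycle 5: CDB Add1=8; stall // r0:3,r1:Mul1,r2:9,r3:Add2,r4:Mul2,r5:3
cycle 6: CDB Mul1=81; issue MUL r5<-Mul1 // r0:3,r1:81,r2:9,r3:Add2,r4:Mul2,r5:Mul1
cycle 7: CDB Mul2=25; issue MUL r3<-Mul2 // r0:3,r1:81,r2:9,r3:Mul2,r4:25,r5:Mul1

STATUS = TAG Mul2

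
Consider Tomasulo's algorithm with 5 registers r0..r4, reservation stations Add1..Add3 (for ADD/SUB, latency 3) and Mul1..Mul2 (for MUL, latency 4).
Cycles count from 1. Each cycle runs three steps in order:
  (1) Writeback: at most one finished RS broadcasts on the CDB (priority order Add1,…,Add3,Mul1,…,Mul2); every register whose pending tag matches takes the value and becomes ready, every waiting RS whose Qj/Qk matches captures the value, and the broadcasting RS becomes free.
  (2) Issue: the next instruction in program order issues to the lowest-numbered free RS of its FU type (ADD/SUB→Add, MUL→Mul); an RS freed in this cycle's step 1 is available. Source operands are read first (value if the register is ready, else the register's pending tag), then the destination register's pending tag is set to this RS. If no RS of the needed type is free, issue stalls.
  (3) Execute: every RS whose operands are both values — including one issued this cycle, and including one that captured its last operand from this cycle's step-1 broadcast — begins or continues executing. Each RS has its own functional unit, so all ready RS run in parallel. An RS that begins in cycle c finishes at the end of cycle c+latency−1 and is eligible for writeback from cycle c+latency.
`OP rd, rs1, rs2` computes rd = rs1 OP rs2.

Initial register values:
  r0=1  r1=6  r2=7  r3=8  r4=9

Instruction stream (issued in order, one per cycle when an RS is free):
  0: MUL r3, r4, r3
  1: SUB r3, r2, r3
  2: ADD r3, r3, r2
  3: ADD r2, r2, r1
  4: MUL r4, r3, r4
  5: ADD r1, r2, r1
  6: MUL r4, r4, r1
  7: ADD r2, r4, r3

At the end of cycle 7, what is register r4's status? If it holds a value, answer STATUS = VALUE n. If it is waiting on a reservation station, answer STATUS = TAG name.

STATUS = TAG Mul1

cycle 1: issue MUL r3<-Mul1 // r0:1,r1:6,r2:7,r3:Mul1,r4:9
cycle 2: issue SUB r3<-Add1 // r0:1,r1:6,r2:7,r3:Add1,r4:9
cycle 3: issue ADD r3<-Add2 // r0:1,r1:6,r2:7,r3:Add2,r4:9
cycle 4: issue ADD r2<-Add3 // r0:1,r1:6,r2:Add3,r3:Add2,r4:9
cycle 5: CDB Mul1=72; issue MUL r4<-Mul1 // r0:1,r1:6,r2:Add3,r3:Add2,r4:Mul1
cycle 6: stall // r0:1,r1:6,r2:Add3,r3:Add2,r4:Mul1
cycle 7: CDB Add3=13; issue ADD r1<-Add3 // r0:1,r1:Add3,r2:13,r3:Add2,r4:Mul1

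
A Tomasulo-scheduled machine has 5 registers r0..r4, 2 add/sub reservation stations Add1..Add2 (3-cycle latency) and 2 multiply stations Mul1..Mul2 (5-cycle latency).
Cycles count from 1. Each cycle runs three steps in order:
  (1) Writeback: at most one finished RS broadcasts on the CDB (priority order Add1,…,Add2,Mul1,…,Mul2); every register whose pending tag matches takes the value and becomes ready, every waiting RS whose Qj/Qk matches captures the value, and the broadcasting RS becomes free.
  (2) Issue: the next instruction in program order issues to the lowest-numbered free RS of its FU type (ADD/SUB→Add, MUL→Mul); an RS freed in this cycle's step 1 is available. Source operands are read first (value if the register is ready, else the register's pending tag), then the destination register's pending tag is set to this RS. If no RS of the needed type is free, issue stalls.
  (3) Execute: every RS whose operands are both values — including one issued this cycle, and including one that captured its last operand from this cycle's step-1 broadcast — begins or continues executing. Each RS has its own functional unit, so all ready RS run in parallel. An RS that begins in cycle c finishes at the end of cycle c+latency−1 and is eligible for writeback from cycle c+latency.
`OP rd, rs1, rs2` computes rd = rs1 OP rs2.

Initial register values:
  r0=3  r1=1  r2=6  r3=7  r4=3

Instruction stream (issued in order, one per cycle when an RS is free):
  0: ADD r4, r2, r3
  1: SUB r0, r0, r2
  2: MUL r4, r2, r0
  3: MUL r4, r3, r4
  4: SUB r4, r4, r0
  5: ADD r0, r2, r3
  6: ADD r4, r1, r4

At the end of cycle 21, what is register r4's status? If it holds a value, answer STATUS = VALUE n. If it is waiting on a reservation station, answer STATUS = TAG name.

c1: issue ADD r4<-Add1 | r0:3,r1:1,r2:6,r3:7,r4:Add1
c2: issue SUB r0<-Add2 | r0:Add2,r1:1,r2:6,r3:7,r4:Add1
c3: issue MUL r4<-Mul1 | r0:Add2,r1:1,r2:6,r3:7,r4:Mul1
c4: CDB Add1=13; issue MUL r4<-Mul2 | r0:Add2,r1:1,r2:6,r3:7,r4:Mul2
c5: CDB Add2=-3; issue SUB r4<-Add1 | r0:-3,r1:1,r2:6,r3:7,r4:Add1
c6: issue ADD r0<-Add2 | r0:Add2,r1:1,r2:6,r3:7,r4:Add1
c7: stall | r0:Add2,r1:1,r2:6,r3:7,r4:Add1
c8: stall | r0:Add2,r1:1,r2:6,r3:7,r4:Add1
c9: CDB Add2=13; issue ADD r4<-Add2 | r0:13,r1:1,r2:6,r3:7,r4:Add2
c10: CDB Mul1=-18 | r0:13,r1:1,r2:6,r3:7,r4:Add2
c11: - | r0:13,r1:1,r2:6,r3:7,r4:Add2
c12: - | r0:13,r1:1,r2:6,r3:7,r4:Add2
c13: - | r0:13,r1:1,r2:6,r3:7,r4:Add2
c14: - | r0:13,r1:1,r2:6,r3:7,r4:Add2
c15: CDB Mul2=-126 | r0:13,r1:1,r2:6,r3:7,r4:Add2
c16: - | r0:13,r1:1,r2:6,r3:7,r4:Add2
c17: - | r0:13,r1:1,r2:6,r3:7,r4:Add2
c18: CDB Add1=-123 | r0:13,r1:1,r2:6,r3:7,r4:Add2
c19: - | r0:13,r1:1,r2:6,r3:7,r4:Add2
c20: - | r0:13,r1:1,r2:6,r3:7,r4:Add2
c21: CDB Add2=-122 | r0:13,r1:1,r2:6,r3:7,r4:-122

STATUS = VALUE -122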